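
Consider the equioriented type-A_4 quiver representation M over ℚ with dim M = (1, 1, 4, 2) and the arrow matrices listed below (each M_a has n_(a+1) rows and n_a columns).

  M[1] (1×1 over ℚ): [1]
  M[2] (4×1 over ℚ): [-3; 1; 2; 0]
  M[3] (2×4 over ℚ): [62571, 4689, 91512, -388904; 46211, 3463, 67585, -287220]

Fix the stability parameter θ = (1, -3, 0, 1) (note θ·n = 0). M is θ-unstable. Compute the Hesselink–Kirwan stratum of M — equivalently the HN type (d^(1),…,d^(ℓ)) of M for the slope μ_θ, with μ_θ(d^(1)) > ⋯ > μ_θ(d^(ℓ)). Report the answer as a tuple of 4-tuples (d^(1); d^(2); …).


Barcode: M ≅ I[1,3], I[3,3], I[3,4]^2. HN layers by μ_θ (3 steps, strictly decreasing):
  μ^(1)=1; μ^(2)=0; μ^(3)=-1

((0, 0, 0, 2); (0, 0, 4, 0); (1, 1, 0, 0))


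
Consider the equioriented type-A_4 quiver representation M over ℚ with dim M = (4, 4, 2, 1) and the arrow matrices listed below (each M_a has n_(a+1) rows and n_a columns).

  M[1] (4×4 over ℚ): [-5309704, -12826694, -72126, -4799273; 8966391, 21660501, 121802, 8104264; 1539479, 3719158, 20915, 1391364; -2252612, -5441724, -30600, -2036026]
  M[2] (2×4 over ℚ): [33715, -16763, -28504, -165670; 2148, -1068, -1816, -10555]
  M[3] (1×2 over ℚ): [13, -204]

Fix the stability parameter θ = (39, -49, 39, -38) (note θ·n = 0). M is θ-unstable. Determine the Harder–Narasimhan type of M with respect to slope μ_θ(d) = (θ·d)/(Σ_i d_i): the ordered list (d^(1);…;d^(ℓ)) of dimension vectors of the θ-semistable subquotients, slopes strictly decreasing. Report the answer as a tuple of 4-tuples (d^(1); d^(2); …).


Interval decomposition of M: I[1,2]^2, I[1,3], I[1,4].
HN type (ℓ=3): μ^(1)=39; μ^(2)=1/2; μ^(3)=-5

((0, 0, 1, 0); (0, 0, 1, 1); (4, 4, 0, 0))


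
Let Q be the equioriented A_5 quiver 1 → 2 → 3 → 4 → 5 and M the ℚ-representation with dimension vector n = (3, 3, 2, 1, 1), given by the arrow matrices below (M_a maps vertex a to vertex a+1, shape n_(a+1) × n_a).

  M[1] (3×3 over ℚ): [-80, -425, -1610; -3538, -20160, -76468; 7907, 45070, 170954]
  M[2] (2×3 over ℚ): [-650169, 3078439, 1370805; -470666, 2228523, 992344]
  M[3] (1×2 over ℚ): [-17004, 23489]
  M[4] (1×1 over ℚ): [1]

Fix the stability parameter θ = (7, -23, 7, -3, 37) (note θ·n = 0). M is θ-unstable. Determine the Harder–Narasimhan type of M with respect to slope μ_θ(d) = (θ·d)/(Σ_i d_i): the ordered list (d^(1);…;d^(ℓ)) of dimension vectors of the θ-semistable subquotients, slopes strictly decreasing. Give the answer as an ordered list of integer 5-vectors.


Interval decomposition of M: I[1,1], I[1,3], I[1,5], I[2,2].
HN type (ℓ=5): μ^(1)=37; μ^(2)=7; μ^(3)=2; μ^(4)=-8; μ^(5)=-23

((0, 0, 0, 0, 1); (1, 0, 1, 0, 0); (0, 0, 1, 1, 0); (2, 2, 0, 0, 0); (0, 1, 0, 0, 0))


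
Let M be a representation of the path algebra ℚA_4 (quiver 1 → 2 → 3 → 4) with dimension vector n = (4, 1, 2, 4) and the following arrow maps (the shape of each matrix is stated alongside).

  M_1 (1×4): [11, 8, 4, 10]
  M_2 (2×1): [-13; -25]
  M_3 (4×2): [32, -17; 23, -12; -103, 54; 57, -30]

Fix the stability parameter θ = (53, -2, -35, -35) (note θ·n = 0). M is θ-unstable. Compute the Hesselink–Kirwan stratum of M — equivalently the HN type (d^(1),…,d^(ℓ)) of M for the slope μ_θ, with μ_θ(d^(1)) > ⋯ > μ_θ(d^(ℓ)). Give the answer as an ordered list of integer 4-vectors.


Via rank(M_{q-1}∘⋯∘M_p): M ≅ I[1,1]^3, I[1,4], I[3,4], I[4,4]^2.
μ_θ-semistable layers: μ^(1)=53; μ^(2)=-19/4; μ^(3)=-35

((3, 0, 0, 0); (1, 1, 1, 1); (0, 0, 1, 3))


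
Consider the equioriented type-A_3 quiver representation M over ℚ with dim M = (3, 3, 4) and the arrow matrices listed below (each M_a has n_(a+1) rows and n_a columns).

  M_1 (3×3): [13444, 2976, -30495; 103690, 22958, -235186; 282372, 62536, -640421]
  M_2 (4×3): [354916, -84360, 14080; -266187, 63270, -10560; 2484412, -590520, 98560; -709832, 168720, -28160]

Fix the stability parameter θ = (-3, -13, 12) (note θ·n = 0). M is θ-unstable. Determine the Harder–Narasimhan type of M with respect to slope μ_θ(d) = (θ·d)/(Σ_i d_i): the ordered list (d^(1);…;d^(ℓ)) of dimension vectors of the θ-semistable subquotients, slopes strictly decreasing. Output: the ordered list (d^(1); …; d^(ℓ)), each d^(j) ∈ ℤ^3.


Via rank(M_{q-1}∘⋯∘M_p): M ≅ I[1,1], I[1,2], I[1,3], I[2,2], I[3,3]^3.
μ_θ-semistable layers: μ^(1)=12; μ^(2)=-3; μ^(3)=-8; μ^(4)=-13

((0, 0, 4); (1, 0, 0); (2, 2, 0); (0, 1, 0))


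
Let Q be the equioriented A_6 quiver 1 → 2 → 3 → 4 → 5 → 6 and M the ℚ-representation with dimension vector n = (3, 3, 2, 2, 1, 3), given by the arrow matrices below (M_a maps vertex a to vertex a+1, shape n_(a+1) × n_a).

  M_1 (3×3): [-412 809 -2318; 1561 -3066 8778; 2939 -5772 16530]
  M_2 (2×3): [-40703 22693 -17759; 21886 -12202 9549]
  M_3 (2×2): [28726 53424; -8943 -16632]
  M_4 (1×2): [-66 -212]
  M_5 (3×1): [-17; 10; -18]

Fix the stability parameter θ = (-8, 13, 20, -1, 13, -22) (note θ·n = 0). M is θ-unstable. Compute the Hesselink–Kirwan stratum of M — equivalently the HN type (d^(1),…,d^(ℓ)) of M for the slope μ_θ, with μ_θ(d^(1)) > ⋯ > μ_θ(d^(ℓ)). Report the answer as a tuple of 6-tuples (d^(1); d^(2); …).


Interval decomposition of M: I[1,1], I[1,3], I[1,4], I[2,2], I[4,6], I[6,6]^2.
HN type (ℓ=6): μ^(1)=20; μ^(2)=13; μ^(3)=32/3; μ^(4)=-10/3; μ^(5)=-8; μ^(6)=-22

((0, 0, 1, 0, 0, 0); (0, 2, 0, 0, 0, 0); (0, 1, 1, 1, 0, 0); (0, 0, 0, 1, 1, 1); (3, 0, 0, 0, 0, 0); (0, 0, 0, 0, 0, 2))


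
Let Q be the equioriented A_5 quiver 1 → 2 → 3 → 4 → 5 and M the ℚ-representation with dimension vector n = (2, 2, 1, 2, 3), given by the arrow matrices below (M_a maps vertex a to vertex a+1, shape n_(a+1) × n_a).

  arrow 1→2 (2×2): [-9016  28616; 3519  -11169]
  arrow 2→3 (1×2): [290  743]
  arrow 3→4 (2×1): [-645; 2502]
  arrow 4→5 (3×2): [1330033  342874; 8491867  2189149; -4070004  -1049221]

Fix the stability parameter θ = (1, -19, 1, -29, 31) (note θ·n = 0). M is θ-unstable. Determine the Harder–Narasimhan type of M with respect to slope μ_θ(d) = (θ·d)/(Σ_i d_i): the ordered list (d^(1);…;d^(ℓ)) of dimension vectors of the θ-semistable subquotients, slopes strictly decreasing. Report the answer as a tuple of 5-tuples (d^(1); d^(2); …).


Barcode: M ≅ I[1,1], I[1,5], I[2,2], I[4,5], I[5,5]. HN layers by μ_θ (5 steps, strictly decreasing):
  μ^(1)=31; μ^(2)=1; μ^(3)=-23/2; μ^(4)=-19; μ^(5)=-29

((0, 0, 0, 0, 3); (1, 0, 0, 0, 0); (1, 1, 1, 1, 0); (0, 1, 0, 0, 0); (0, 0, 0, 1, 0))


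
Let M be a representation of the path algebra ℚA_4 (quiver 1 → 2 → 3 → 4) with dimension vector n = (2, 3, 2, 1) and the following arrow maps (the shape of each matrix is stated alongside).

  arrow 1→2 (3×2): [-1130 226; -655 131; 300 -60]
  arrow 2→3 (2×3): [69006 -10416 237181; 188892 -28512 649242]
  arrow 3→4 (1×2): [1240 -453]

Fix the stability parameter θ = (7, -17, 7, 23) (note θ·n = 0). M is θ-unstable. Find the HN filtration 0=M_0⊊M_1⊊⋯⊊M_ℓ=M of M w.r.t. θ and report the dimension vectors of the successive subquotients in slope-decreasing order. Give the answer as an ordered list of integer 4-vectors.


Via rank(M_{q-1}∘⋯∘M_p): M ≅ I[1,1], I[1,2], I[2,2], I[2,4], I[3,3].
μ_θ-semistable layers: μ^(1)=23; μ^(2)=7; μ^(3)=-5; μ^(4)=-17

((0, 0, 0, 1); (1, 0, 2, 0); (1, 1, 0, 0); (0, 2, 0, 0))


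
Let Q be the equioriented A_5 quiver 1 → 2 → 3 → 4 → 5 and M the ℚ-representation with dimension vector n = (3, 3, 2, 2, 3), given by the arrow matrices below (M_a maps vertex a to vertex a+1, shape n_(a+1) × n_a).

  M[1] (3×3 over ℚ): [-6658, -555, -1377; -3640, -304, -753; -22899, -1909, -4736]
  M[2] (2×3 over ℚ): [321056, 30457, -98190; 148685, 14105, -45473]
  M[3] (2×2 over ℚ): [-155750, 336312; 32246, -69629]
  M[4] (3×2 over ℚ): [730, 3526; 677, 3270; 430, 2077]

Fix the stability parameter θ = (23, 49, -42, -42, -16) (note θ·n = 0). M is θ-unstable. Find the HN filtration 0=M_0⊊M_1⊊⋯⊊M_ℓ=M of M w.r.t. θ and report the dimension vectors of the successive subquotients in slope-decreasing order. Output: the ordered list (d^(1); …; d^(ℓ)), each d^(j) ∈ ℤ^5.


Via rank(M_{q-1}∘⋯∘M_p): M ≅ I[1,2], I[1,5]^2, I[5,5].
μ_θ-semistable layers: μ^(1)=49; μ^(2)=23; μ^(3)=-28/5; μ^(4)=-16

((0, 1, 0, 0, 0); (1, 0, 0, 0, 0); (2, 2, 2, 2, 2); (0, 0, 0, 0, 1))


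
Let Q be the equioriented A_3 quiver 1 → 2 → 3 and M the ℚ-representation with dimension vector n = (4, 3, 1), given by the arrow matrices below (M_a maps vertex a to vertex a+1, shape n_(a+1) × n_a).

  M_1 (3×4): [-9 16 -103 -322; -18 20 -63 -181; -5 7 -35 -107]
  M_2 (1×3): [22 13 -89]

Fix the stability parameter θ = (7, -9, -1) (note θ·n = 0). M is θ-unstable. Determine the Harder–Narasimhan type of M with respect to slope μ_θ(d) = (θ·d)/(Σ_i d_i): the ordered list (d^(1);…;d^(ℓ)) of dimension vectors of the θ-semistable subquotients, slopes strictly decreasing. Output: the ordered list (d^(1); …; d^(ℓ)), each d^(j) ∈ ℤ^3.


Interval decomposition of M: I[1,1], I[1,2]^2, I[1,3].
HN type (ℓ=2): μ^(1)=7; μ^(2)=-1

((1, 0, 0); (3, 3, 1))


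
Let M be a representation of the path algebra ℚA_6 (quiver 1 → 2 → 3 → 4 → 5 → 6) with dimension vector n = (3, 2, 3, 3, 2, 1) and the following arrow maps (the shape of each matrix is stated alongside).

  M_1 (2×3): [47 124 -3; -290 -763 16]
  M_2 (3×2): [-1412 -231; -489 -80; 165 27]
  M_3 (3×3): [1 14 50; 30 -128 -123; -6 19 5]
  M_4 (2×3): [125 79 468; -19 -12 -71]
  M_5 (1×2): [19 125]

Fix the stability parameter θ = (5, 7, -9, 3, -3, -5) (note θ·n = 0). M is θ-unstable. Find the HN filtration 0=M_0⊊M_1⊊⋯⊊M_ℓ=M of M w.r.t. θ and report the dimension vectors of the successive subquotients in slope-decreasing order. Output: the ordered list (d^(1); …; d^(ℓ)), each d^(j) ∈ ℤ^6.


Interval decomposition of M: I[1,1], I[1,5], I[1,6], I[3,4].
HN type (ℓ=5): μ^(1)=5; μ^(2)=3; μ^(3)=3/5; μ^(4)=-1/3; μ^(5)=-9

((1, 0, 0, 0, 0, 0); (0, 0, 0, 1, 0, 0); (1, 1, 1, 1, 1, 0); (1, 1, 1, 1, 1, 1); (0, 0, 1, 0, 0, 0))


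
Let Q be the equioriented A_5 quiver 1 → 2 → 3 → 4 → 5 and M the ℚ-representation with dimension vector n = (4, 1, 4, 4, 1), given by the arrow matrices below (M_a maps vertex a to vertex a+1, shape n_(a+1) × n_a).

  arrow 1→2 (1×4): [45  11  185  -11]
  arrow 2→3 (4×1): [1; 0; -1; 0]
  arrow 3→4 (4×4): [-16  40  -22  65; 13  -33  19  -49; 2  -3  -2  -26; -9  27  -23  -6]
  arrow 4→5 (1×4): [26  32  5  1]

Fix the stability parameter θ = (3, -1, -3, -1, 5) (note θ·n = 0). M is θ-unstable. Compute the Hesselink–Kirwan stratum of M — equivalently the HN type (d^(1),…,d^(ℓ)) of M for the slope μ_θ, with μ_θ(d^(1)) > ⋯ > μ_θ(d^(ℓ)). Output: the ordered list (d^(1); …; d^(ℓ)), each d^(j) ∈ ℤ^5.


Interval decomposition of M: I[1,1]^3, I[1,5], I[3,4]^3.
HN type (ℓ=5): μ^(1)=5; μ^(2)=3; μ^(3)=-1/2; μ^(4)=-1; μ^(5)=-3

((0, 0, 0, 0, 1); (3, 0, 0, 0, 0); (1, 1, 1, 1, 0); (0, 0, 0, 3, 0); (0, 0, 3, 0, 0))


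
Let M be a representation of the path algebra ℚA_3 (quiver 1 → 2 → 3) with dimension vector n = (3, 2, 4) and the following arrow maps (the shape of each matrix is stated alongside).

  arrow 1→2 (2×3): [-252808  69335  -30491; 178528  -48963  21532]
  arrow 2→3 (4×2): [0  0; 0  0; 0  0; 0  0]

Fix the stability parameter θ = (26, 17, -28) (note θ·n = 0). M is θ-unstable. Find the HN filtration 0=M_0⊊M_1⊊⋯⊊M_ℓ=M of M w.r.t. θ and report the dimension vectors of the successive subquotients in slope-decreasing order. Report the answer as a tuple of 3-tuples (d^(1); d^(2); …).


Via rank(M_{q-1}∘⋯∘M_p): M ≅ I[1,1], I[1,2]^2, I[3,3]^4.
μ_θ-semistable layers: μ^(1)=26; μ^(2)=43/2; μ^(3)=-28

((1, 0, 0); (2, 2, 0); (0, 0, 4))


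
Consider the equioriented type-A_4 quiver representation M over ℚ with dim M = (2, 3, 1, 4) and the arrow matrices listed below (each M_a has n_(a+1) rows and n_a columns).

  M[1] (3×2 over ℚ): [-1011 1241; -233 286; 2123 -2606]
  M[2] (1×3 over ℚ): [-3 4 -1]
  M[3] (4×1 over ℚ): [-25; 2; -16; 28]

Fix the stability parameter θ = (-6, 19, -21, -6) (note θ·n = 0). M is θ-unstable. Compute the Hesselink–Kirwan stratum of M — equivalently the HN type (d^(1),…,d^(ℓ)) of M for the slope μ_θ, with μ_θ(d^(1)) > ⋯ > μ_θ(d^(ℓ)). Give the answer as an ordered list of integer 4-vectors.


Via rank(M_{q-1}∘⋯∘M_p): M ≅ I[1,2], I[1,4], I[2,2], I[4,4]^3.
μ_θ-semistable layers: μ^(1)=19; μ^(2)=-8/3; μ^(3)=-6

((0, 2, 0, 0); (0, 1, 1, 1); (2, 0, 0, 3))


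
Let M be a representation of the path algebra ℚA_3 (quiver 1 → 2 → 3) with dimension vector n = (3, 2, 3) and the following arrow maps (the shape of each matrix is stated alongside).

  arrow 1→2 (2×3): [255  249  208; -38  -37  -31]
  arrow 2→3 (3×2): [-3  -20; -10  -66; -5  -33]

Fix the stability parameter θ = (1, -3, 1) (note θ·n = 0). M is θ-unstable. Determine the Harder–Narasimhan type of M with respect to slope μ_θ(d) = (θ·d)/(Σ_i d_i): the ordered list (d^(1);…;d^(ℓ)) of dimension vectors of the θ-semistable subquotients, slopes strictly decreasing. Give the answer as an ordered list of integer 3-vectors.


Via rank(M_{q-1}∘⋯∘M_p): M ≅ I[1,1], I[1,3]^2, I[3,3].
μ_θ-semistable layers: μ^(1)=1; μ^(2)=-1

((1, 0, 3); (2, 2, 0))


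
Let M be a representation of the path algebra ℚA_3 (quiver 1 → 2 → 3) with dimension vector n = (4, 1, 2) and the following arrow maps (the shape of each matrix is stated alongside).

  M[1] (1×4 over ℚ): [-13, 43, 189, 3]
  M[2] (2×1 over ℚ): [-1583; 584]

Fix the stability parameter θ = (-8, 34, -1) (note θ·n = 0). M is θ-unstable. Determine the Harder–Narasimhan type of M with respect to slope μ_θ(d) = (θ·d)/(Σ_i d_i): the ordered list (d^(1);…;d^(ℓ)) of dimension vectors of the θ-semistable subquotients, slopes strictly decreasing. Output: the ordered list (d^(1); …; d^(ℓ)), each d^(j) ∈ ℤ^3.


Barcode: M ≅ I[1,1]^3, I[1,3], I[3,3]. HN layers by μ_θ (3 steps, strictly decreasing):
  μ^(1)=33/2; μ^(2)=-1; μ^(3)=-8

((0, 1, 1); (0, 0, 1); (4, 0, 0))


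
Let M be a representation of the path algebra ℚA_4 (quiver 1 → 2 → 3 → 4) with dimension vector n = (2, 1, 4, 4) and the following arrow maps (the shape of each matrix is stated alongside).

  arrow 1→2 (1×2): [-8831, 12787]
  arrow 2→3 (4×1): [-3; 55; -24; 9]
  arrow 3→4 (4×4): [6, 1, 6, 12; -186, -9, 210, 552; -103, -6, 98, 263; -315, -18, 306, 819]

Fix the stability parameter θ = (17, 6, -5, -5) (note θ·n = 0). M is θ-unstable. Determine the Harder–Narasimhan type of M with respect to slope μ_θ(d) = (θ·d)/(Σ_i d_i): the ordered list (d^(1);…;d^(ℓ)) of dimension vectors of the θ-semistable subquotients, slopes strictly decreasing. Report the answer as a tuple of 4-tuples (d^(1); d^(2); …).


Interval decomposition of M: I[1,1], I[1,4], I[3,3]^2, I[3,4], I[4,4]^2.
HN type (ℓ=3): μ^(1)=17; μ^(2)=13/4; μ^(3)=-5

((1, 0, 0, 0); (1, 1, 1, 1); (0, 0, 3, 3))


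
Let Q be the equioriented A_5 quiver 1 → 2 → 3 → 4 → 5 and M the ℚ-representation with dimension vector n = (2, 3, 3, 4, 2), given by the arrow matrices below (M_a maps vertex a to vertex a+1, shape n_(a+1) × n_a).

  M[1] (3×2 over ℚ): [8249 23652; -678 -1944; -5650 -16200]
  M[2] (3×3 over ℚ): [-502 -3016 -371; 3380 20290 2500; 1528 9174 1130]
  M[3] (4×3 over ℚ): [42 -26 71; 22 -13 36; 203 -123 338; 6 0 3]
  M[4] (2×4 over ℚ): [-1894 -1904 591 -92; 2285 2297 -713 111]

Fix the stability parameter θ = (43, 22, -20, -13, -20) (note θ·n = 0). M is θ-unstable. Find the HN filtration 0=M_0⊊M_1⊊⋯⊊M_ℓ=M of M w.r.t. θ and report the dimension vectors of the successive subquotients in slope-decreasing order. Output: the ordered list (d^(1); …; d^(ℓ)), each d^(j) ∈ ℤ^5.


Barcode: M ≅ I[1,1], I[1,2], I[2,5]^2, I[3,4], I[4,4]. HN layers by μ_θ (5 steps, strictly decreasing):
  μ^(1)=43; μ^(2)=65/2; μ^(3)=-31/4; μ^(4)=-13; μ^(5)=-20

((1, 0, 0, 0, 0); (1, 1, 0, 0, 0); (0, 2, 2, 2, 2); (0, 0, 0, 2, 0); (0, 0, 1, 0, 0))


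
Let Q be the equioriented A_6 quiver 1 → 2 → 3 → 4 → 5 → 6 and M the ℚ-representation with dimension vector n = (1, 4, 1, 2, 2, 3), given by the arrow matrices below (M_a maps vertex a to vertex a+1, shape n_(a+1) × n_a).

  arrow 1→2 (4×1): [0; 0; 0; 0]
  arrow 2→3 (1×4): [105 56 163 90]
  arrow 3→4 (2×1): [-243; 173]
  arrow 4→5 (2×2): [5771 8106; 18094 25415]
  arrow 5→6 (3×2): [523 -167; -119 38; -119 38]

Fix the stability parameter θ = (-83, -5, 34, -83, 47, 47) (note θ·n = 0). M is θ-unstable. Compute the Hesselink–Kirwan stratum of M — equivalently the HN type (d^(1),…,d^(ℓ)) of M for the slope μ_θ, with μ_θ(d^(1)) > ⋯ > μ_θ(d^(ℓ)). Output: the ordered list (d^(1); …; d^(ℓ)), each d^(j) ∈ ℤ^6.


Via rank(M_{q-1}∘⋯∘M_p): M ≅ I[1,1], I[2,2]^3, I[2,6], I[4,6], I[6,6].
μ_θ-semistable layers: μ^(1)=47; μ^(2)=-5; μ^(3)=-18; μ^(4)=-83

((0, 0, 0, 0, 2, 3); (0, 3, 0, 0, 0, 0); (0, 1, 1, 1, 0, 0); (1, 0, 0, 1, 0, 0))


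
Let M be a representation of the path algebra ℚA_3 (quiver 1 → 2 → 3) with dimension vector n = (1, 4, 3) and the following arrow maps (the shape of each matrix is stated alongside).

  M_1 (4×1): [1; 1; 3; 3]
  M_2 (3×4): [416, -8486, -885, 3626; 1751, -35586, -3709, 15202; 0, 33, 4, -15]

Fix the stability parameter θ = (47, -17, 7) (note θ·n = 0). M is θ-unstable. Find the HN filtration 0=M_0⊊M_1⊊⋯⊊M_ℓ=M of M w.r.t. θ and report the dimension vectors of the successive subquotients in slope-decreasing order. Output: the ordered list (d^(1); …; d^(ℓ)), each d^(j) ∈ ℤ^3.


Barcode: M ≅ I[1,3], I[2,2], I[2,3]^2. HN layers by μ_θ (3 steps, strictly decreasing):
  μ^(1)=37/3; μ^(2)=7; μ^(3)=-17

((1, 1, 1); (0, 0, 2); (0, 3, 0))


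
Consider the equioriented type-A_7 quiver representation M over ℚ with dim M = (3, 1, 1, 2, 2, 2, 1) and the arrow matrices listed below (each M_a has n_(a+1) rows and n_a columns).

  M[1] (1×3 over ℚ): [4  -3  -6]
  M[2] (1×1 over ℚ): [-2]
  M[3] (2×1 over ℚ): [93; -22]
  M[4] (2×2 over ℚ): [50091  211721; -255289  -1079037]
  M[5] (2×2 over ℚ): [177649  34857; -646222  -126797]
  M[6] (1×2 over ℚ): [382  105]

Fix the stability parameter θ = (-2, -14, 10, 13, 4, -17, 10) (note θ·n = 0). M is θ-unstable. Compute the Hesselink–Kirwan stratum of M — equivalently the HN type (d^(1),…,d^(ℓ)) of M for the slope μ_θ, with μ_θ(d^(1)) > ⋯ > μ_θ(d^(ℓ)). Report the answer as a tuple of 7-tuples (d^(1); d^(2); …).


Via rank(M_{q-1}∘⋯∘M_p): M ≅ I[1,1]^2, I[1,7], I[4,6].
μ_θ-semistable layers: μ^(1)=10; μ^(2)=5/2; μ^(3)=0; μ^(4)=-2; μ^(5)=-8

((0, 0, 0, 0, 0, 0, 1); (0, 0, 1, 1, 1, 1, 0); (0, 0, 0, 1, 1, 1, 0); (2, 0, 0, 0, 0, 0, 0); (1, 1, 0, 0, 0, 0, 0))


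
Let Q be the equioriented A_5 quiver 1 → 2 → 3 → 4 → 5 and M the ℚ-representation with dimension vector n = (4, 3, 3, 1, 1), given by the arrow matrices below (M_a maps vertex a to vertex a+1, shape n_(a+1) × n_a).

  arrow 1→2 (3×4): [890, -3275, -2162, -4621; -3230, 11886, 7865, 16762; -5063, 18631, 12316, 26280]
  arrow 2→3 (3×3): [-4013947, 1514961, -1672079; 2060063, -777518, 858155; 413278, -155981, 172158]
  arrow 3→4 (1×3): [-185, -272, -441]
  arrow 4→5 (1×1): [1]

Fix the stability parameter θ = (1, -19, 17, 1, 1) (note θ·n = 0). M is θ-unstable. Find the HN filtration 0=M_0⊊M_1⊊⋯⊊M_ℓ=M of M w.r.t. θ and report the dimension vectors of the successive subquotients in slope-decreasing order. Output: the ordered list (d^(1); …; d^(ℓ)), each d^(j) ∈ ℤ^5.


Via rank(M_{q-1}∘⋯∘M_p): M ≅ I[1,1], I[1,2], I[1,3], I[1,5], I[3,3].
μ_θ-semistable layers: μ^(1)=17; μ^(2)=19/3; μ^(3)=1; μ^(4)=-9

((0, 0, 2, 0, 0); (0, 0, 1, 1, 1); (1, 0, 0, 0, 0); (3, 3, 0, 0, 0))


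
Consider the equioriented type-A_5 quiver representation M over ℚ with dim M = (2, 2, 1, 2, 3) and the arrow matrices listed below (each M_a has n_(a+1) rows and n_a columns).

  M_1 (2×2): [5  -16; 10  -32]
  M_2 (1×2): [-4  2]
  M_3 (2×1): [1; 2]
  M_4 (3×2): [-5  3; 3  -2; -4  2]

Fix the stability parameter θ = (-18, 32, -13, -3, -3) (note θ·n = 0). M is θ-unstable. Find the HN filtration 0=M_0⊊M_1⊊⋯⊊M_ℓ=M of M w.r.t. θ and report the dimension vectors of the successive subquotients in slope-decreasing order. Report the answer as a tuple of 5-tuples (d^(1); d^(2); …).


Interval decomposition of M: I[1,1], I[1,2], I[2,5], I[4,5], I[5,5].
HN type (ℓ=4): μ^(1)=32; μ^(2)=13/4; μ^(3)=-3; μ^(4)=-18

((0, 1, 0, 0, 0); (0, 1, 1, 1, 1); (0, 0, 0, 1, 2); (2, 0, 0, 0, 0))


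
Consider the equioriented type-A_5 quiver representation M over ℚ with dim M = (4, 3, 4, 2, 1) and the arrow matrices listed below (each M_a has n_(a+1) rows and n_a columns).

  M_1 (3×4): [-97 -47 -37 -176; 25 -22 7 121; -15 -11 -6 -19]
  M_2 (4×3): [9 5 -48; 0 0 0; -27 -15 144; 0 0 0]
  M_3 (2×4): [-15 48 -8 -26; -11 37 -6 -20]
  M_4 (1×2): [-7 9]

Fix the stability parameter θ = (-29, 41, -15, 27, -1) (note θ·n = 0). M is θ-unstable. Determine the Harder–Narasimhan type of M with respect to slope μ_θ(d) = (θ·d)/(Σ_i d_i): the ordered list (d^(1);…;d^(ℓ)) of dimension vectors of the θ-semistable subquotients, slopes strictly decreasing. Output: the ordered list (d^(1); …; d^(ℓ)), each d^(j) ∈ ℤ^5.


Via rank(M_{q-1}∘⋯∘M_p): M ≅ I[1,1], I[1,2]^2, I[1,4], I[3,3]^2, I[3,5].
μ_θ-semistable layers: μ^(1)=41; μ^(2)=27; μ^(3)=13; μ^(4)=-15; μ^(5)=-29

((0, 2, 0, 0, 0); (0, 0, 0, 1, 0); (0, 1, 1, 1, 1); (0, 0, 3, 0, 0); (4, 0, 0, 0, 0))


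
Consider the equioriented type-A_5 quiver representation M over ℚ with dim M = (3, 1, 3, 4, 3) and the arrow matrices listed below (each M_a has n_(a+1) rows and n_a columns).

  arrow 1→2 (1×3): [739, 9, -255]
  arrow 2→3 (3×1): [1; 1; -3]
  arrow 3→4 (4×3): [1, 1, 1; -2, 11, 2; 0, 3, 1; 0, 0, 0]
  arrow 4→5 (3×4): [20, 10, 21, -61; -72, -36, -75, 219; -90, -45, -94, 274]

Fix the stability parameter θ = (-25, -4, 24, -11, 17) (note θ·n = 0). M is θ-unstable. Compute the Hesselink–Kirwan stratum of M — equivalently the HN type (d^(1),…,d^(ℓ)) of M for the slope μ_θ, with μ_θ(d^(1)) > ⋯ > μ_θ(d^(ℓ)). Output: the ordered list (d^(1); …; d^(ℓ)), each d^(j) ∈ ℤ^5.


Via rank(M_{q-1}∘⋯∘M_p): M ≅ I[1,1]^2, I[1,5], I[3,4], I[3,5], I[4,4], I[5,5].
μ_θ-semistable layers: μ^(1)=17; μ^(2)=13/2; μ^(3)=-4; μ^(4)=-11; μ^(5)=-25

((0, 0, 0, 0, 3); (0, 0, 3, 3, 0); (0, 1, 0, 0, 0); (0, 0, 0, 1, 0); (3, 0, 0, 0, 0))


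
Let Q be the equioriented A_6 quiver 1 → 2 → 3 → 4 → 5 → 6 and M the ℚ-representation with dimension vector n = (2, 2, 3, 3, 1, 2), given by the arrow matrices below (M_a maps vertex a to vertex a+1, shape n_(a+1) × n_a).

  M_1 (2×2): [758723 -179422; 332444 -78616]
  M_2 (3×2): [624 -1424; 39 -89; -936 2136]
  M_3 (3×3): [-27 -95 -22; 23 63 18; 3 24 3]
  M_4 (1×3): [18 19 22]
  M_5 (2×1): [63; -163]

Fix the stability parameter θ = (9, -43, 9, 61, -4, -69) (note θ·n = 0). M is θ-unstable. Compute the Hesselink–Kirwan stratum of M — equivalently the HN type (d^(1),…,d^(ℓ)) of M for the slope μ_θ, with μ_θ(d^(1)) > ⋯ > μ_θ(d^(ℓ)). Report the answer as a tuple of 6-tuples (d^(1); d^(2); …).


Via rank(M_{q-1}∘⋯∘M_p): M ≅ I[1,1], I[1,6], I[2,2], I[3,3], I[3,4], I[4,4], I[6,6].
μ_θ-semistable layers: μ^(1)=61; μ^(2)=9; μ^(3)=-3/4; μ^(4)=-17; μ^(5)=-43; μ^(6)=-69

((0, 0, 0, 2, 0, 0); (1, 0, 2, 0, 0, 0); (0, 0, 1, 1, 1, 1); (1, 1, 0, 0, 0, 0); (0, 1, 0, 0, 0, 0); (0, 0, 0, 0, 0, 1))


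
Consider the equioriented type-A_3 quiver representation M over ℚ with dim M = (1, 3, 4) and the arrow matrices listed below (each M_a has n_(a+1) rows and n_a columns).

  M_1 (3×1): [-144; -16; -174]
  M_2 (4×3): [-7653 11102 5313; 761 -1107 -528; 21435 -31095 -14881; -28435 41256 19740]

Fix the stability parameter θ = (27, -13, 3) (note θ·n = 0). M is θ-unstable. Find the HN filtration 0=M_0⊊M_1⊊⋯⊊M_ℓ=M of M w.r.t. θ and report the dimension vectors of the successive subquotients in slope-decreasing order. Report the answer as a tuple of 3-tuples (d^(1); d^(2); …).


Via rank(M_{q-1}∘⋯∘M_p): M ≅ I[1,3], I[2,3]^2, I[3,3].
μ_θ-semistable layers: μ^(1)=17/3; μ^(2)=3; μ^(3)=-13

((1, 1, 1); (0, 0, 3); (0, 2, 0))


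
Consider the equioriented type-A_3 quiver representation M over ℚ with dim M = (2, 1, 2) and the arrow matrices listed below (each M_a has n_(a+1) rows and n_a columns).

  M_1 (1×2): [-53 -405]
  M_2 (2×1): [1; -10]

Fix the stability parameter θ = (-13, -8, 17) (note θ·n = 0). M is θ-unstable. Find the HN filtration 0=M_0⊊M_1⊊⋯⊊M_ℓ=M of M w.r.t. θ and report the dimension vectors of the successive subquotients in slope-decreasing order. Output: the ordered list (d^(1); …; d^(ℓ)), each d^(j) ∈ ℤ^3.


Interval decomposition of M: I[1,1], I[1,3], I[3,3].
HN type (ℓ=3): μ^(1)=17; μ^(2)=-8; μ^(3)=-13

((0, 0, 2); (0, 1, 0); (2, 0, 0))


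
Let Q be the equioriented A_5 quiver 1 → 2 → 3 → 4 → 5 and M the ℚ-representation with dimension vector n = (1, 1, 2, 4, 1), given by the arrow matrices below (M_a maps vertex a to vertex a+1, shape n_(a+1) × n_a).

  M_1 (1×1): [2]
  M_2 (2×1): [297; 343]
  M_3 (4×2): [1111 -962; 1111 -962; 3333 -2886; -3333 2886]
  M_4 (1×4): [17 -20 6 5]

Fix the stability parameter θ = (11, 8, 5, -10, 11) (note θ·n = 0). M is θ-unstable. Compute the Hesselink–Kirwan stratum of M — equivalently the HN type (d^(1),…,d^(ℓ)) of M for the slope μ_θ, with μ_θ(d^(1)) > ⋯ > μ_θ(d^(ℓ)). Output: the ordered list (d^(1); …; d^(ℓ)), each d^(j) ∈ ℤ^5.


Via rank(M_{q-1}∘⋯∘M_p): M ≅ I[1,4], I[3,3], I[4,4]^2, I[4,5].
μ_θ-semistable layers: μ^(1)=11; μ^(2)=5; μ^(3)=7/2; μ^(4)=-10

((0, 0, 0, 0, 1); (0, 0, 1, 0, 0); (1, 1, 1, 1, 0); (0, 0, 0, 3, 0))


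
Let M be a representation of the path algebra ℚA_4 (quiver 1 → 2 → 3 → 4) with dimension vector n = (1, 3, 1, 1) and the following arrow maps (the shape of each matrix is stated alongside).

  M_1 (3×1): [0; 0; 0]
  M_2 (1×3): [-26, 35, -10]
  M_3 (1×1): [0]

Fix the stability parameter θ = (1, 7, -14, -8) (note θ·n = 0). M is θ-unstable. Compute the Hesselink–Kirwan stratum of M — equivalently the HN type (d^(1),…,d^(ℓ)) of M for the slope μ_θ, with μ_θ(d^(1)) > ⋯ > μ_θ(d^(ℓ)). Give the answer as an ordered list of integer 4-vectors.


Barcode: M ≅ I[1,1], I[2,2]^2, I[2,3], I[4,4]. HN layers by μ_θ (4 steps, strictly decreasing):
  μ^(1)=7; μ^(2)=1; μ^(3)=-7/2; μ^(4)=-8

((0, 2, 0, 0); (1, 0, 0, 0); (0, 1, 1, 0); (0, 0, 0, 1))


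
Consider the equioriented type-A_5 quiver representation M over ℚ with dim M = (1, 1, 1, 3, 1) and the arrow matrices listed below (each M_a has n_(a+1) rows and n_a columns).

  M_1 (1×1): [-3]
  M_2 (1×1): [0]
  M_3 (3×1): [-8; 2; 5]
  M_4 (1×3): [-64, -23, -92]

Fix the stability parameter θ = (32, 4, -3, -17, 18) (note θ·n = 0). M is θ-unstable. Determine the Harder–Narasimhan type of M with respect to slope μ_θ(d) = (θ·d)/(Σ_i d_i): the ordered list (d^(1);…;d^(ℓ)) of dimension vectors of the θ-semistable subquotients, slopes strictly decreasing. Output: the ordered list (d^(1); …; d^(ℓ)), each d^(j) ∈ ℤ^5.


Barcode: M ≅ I[1,2], I[3,5], I[4,4]^2. HN layers by μ_θ (3 steps, strictly decreasing):
  μ^(1)=18; μ^(2)=-10; μ^(3)=-17

((1, 1, 0, 0, 1); (0, 0, 1, 1, 0); (0, 0, 0, 2, 0))


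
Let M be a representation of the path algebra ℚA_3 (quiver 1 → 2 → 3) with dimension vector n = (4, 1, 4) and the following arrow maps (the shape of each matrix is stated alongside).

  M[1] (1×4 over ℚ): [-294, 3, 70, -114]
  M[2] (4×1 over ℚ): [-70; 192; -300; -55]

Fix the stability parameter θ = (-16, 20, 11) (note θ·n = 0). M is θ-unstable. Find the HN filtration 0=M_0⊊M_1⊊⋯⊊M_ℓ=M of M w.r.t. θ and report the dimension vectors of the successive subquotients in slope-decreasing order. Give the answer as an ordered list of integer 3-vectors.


Interval decomposition of M: I[1,1]^3, I[1,3], I[3,3]^3.
HN type (ℓ=3): μ^(1)=31/2; μ^(2)=11; μ^(3)=-16

((0, 1, 1); (0, 0, 3); (4, 0, 0))


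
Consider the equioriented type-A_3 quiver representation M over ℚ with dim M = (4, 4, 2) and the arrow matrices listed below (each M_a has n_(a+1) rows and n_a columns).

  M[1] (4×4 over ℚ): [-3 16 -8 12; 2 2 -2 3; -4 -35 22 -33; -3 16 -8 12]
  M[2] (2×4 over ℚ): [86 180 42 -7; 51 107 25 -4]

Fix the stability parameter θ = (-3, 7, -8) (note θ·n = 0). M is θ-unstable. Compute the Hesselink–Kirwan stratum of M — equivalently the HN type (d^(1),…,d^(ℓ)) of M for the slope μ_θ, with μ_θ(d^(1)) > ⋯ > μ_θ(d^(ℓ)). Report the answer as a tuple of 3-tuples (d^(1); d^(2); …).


Interval decomposition of M: I[1,1], I[1,2], I[1,3]^2, I[2,2].
HN type (ℓ=3): μ^(1)=7; μ^(2)=-1/2; μ^(3)=-3

((0, 2, 0); (0, 2, 2); (4, 0, 0))


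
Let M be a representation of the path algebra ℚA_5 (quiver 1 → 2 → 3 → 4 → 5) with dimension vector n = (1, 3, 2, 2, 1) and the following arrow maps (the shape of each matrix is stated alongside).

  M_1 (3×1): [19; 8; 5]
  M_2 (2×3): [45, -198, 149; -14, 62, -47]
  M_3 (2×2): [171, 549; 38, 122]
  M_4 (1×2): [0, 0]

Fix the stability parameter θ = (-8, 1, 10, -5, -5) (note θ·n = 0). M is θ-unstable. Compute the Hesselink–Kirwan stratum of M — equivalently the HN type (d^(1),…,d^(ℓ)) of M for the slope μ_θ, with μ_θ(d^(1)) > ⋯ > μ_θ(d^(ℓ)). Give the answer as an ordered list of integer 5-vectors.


Barcode: M ≅ I[1,4], I[2,2], I[2,3], I[4,4], I[5,5]. HN layers by μ_θ (5 steps, strictly decreasing):
  μ^(1)=10; μ^(2)=5/2; μ^(3)=1; μ^(4)=-5; μ^(5)=-8

((0, 0, 1, 0, 0); (0, 0, 1, 1, 0); (0, 3, 0, 0, 0); (0, 0, 0, 1, 1); (1, 0, 0, 0, 0))


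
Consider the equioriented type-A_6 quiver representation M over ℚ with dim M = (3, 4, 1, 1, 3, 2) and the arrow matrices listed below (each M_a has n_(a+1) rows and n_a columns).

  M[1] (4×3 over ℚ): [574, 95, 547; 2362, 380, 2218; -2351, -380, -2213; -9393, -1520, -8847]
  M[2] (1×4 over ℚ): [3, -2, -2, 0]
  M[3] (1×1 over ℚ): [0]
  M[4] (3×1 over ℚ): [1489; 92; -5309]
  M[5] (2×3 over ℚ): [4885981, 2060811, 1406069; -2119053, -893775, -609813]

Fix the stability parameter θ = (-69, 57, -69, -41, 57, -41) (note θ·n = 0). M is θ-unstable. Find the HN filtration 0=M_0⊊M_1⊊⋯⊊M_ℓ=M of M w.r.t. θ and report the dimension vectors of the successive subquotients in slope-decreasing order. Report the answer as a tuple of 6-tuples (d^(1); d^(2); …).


Via rank(M_{q-1}∘⋯∘M_p): M ≅ I[1,1], I[1,2], I[1,3], I[2,2]^2, I[4,5], I[5,6]^2.
μ_θ-semistable layers: μ^(1)=57; μ^(2)=8; μ^(3)=-6; μ^(4)=-41; μ^(5)=-69

((0, 3, 0, 0, 1, 0); (0, 0, 0, 0, 2, 2); (0, 1, 1, 0, 0, 0); (0, 0, 0, 1, 0, 0); (3, 0, 0, 0, 0, 0))


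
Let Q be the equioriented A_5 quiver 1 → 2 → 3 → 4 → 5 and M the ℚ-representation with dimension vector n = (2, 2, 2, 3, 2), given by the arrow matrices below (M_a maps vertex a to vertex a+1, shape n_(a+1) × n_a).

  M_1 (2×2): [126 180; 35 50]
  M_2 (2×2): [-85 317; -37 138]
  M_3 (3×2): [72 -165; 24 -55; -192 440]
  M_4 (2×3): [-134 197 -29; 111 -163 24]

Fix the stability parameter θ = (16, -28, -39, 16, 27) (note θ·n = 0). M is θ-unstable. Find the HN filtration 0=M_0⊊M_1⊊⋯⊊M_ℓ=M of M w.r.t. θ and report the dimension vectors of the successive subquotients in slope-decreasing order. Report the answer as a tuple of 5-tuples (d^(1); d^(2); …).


Interval decomposition of M: I[1,1], I[1,3], I[2,5], I[4,4], I[4,5].
HN type (ℓ=4): μ^(1)=27; μ^(2)=16; μ^(3)=-17; μ^(4)=-67/2

((0, 0, 0, 0, 2); (1, 0, 0, 3, 0); (1, 1, 1, 0, 0); (0, 1, 1, 0, 0))


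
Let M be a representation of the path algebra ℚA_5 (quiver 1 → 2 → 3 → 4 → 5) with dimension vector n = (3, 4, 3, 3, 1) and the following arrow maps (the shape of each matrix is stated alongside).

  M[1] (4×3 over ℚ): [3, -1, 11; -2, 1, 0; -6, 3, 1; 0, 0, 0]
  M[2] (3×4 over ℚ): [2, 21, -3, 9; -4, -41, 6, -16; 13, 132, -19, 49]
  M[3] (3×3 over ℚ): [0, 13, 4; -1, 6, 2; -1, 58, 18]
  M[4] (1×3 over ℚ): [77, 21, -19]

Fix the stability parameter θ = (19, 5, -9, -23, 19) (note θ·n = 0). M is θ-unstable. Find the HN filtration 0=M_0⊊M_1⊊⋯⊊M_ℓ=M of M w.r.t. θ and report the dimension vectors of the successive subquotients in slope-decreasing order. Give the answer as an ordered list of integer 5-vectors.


Barcode: M ≅ I[1,3], I[1,4], I[1,5], I[2,2], I[4,4]. HN layers by μ_θ (4 steps, strictly decreasing):
  μ^(1)=19; μ^(2)=5; μ^(3)=-2; μ^(4)=-23

((0, 0, 0, 0, 1); (1, 2, 1, 0, 0); (2, 2, 2, 2, 0); (0, 0, 0, 1, 0))


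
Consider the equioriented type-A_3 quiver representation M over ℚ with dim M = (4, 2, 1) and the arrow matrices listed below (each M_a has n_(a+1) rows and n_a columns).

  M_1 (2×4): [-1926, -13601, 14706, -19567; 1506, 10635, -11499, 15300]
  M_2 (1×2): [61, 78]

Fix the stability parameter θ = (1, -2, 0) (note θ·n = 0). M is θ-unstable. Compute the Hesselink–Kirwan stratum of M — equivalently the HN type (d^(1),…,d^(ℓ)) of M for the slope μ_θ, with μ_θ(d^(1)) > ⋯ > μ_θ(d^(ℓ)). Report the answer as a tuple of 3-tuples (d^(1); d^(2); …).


Barcode: M ≅ I[1,1]^2, I[1,2], I[1,3]. HN layers by μ_θ (3 steps, strictly decreasing):
  μ^(1)=1; μ^(2)=0; μ^(3)=-1/2

((2, 0, 0); (0, 0, 1); (2, 2, 0))


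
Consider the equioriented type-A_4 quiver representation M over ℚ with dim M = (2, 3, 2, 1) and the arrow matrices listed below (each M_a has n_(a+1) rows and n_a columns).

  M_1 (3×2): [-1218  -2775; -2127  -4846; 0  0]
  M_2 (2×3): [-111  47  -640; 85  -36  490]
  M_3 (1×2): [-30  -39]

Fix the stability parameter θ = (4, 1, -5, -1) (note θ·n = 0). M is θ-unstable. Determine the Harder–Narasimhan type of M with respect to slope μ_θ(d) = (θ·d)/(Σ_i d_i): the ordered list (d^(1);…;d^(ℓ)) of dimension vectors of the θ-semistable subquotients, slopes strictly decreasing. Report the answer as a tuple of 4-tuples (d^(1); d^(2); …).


Via rank(M_{q-1}∘⋯∘M_p): M ≅ I[1,3], I[1,4], I[2,2].
μ_θ-semistable layers: μ^(1)=1; μ^(2)=0; μ^(3)=-1/4

((0, 1, 0, 0); (1, 1, 1, 0); (1, 1, 1, 1))


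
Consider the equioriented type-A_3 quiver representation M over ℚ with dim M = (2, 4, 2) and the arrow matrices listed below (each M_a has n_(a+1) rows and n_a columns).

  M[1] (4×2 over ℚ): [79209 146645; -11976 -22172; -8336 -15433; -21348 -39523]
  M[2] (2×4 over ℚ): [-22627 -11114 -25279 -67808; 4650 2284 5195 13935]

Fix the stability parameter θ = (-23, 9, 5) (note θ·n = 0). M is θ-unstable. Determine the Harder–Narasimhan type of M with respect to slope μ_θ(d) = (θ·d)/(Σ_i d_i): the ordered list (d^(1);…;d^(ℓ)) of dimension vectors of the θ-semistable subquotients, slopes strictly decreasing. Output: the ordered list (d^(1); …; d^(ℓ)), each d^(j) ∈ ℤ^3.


Via rank(M_{q-1}∘⋯∘M_p): M ≅ I[1,3]^2, I[2,2]^2.
μ_θ-semistable layers: μ^(1)=9; μ^(2)=7; μ^(3)=-23

((0, 2, 0); (0, 2, 2); (2, 0, 0))


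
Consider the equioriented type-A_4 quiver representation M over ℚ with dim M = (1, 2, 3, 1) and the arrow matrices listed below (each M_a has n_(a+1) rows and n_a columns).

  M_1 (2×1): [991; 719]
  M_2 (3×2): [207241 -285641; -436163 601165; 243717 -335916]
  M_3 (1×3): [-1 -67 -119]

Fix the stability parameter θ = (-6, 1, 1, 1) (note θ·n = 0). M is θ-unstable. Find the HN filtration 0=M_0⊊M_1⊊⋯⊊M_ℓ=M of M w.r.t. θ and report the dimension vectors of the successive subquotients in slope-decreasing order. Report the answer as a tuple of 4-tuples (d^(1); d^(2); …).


Barcode: M ≅ I[1,4], I[2,3], I[3,3]. HN layers by μ_θ (2 steps, strictly decreasing):
  μ^(1)=1; μ^(2)=-6

((0, 2, 3, 1); (1, 0, 0, 0))


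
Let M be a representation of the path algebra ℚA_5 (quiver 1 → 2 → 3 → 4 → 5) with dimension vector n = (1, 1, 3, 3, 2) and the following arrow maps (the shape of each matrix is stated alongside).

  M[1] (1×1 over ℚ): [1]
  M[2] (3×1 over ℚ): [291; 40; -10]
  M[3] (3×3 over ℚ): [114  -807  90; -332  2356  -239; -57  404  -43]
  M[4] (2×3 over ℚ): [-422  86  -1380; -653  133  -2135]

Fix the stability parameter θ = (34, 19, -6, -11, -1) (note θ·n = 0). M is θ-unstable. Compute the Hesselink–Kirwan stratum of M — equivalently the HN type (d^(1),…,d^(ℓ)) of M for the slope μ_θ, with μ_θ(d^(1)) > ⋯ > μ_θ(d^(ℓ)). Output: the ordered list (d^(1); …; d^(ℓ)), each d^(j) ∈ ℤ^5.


Via rank(M_{q-1}∘⋯∘M_p): M ≅ I[1,5], I[3,4], I[3,5].
μ_θ-semistable layers: μ^(1)=7; μ^(2)=-1; μ^(3)=-17/2

((1, 1, 1, 1, 1); (0, 0, 0, 0, 1); (0, 0, 2, 2, 0))


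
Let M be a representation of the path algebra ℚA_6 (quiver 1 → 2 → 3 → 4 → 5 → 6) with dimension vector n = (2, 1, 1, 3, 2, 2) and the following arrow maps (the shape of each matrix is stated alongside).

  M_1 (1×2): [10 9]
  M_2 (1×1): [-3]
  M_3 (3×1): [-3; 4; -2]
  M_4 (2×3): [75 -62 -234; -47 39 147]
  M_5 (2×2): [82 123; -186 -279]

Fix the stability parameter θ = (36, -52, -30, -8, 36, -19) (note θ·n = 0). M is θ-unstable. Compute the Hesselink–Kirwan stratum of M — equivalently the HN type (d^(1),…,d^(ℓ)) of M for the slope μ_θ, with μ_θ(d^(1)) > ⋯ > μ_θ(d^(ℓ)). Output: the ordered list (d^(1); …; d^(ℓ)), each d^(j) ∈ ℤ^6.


Via rank(M_{q-1}∘⋯∘M_p): M ≅ I[1,1], I[1,6], I[4,4], I[4,5], I[6,6].
μ_θ-semistable layers: μ^(1)=36; μ^(2)=17/2; μ^(3)=-8; μ^(4)=-46/3; μ^(5)=-19

((1, 0, 0, 0, 1, 0); (0, 0, 0, 0, 1, 1); (0, 0, 0, 3, 0, 0); (1, 1, 1, 0, 0, 0); (0, 0, 0, 0, 0, 1))


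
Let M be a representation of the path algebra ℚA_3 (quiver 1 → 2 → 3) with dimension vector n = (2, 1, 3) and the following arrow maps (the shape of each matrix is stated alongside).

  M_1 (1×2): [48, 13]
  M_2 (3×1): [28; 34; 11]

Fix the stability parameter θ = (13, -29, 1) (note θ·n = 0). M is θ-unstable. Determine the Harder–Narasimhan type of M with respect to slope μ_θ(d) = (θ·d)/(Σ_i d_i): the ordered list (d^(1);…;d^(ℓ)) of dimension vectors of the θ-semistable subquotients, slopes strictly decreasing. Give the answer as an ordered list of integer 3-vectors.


Via rank(M_{q-1}∘⋯∘M_p): M ≅ I[1,1], I[1,3], I[3,3]^2.
μ_θ-semistable layers: μ^(1)=13; μ^(2)=1; μ^(3)=-8

((1, 0, 0); (0, 0, 3); (1, 1, 0))


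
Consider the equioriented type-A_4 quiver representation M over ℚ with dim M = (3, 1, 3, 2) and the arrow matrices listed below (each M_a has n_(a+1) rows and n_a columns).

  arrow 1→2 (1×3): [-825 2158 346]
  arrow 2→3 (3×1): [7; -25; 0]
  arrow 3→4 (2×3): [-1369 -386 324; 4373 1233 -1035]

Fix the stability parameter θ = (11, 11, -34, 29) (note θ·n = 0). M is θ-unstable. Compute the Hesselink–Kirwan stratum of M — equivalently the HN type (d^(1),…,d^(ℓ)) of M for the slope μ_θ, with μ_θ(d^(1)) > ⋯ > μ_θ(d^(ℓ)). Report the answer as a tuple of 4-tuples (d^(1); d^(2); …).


Interval decomposition of M: I[1,1]^2, I[1,4], I[3,3], I[3,4].
HN type (ℓ=4): μ^(1)=29; μ^(2)=11; μ^(3)=-4; μ^(4)=-34

((0, 0, 0, 2); (2, 0, 0, 0); (1, 1, 1, 0); (0, 0, 2, 0))


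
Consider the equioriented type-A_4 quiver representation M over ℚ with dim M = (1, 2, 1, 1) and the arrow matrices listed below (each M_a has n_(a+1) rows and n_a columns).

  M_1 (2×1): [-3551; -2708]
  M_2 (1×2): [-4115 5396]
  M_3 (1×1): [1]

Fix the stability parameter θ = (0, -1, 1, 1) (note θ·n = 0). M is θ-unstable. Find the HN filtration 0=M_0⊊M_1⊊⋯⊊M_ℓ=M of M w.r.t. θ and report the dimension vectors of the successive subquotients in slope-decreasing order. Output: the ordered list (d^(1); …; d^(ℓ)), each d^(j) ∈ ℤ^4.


Barcode: M ≅ I[1,4], I[2,2]. HN layers by μ_θ (3 steps, strictly decreasing):
  μ^(1)=1; μ^(2)=-1/2; μ^(3)=-1

((0, 0, 1, 1); (1, 1, 0, 0); (0, 1, 0, 0))
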